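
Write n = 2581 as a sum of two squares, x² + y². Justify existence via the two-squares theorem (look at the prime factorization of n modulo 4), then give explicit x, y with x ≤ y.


Step 1: Factor n = 2581 = 29 · 89.
Step 2: Check the mod-4 condition on each prime factor: 29 ≡ 1 (mod 4), exponent 1; 89 ≡ 1 (mod 4), exponent 1.
All primes ≡ 3 (mod 4) appear to even exponent (or don't appear), so by the two-squares theorem n IS expressible as a sum of two squares.
Step 3: Build a representation. Here n = 29 · 89 is a product of primes ≡ 1 (mod 4). Each prime p ≡ 1 (mod 4) is itself a sum of two squares; find a² by testing p − a² for a perfect square:
  29: 29 − 1² = 28, 29 − 2² = 25 = 5² ⇒ 29 = 2² + 5².
  89: 89 − 1² = 88, 89 − 2² = 85, 89 − 3² = 80, 89 − 4² = 73, 89 − 5² = 64 = 8² ⇒ 89 = 5² + 8².
  Combine using the Brahmagupta–Fibonacci identity (a² + b²)(c² + d²) = (ac − bd)² + (ad + bc)² = (ac + bd)² + (ad − bc)²:
  29 · 89 = 2581: from (2² + 5²)(5² + 8²), take (2·5 − 5·8, 2·8 + 5·5) = (10 − 40, 16 + 25) = (-30, 41); dropping signs (only squares matter) gives (30, 41); check 30² + 41² = 900 + 1681 = 2581 ✓.
Step 4: Order so x ≤ y and verify: 30² + 41² = 900 + 1681 = 2581 = n. ✓

n = 2581 = 30² + 41² (one valid representation with x ≤ y).


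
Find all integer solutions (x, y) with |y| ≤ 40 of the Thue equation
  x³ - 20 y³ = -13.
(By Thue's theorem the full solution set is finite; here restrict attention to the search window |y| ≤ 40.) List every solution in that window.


The equation is x³ - 20y³ = -13. For fixed y, x³ = 20·y³ − 13, so a solution requires the RHS to be a perfect cube.
Strategy: iterate y from -40 to 40, compute RHS = 20·y³ − 13, and check whether it is a (positive or negative) perfect cube.
Check small values of y:
  y = 0: RHS = -13 is not a perfect cube.
  y = 1: RHS = 7 is not a perfect cube.
  y = -1: RHS = -33 is not a perfect cube.
  y = 2: RHS = 147 is not a perfect cube.
  y = -2: RHS = -173 is not a perfect cube.
  y = 3: RHS = 527 is not a perfect cube.
  y = -3: RHS = -553 is not a perfect cube.
Continuing the search up to |y| = 40 finds no solutions either.
No (x, y) in the scanned range satisfies the equation.

No integer solutions with |y| ≤ 40.


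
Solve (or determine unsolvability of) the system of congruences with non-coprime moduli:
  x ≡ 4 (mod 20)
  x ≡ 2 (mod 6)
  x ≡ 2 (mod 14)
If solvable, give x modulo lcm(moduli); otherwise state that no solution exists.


Moduli 20, 6, 14 are not pairwise coprime, so CRT works modulo lcm(m_i) when all pairwise compatibility conditions hold.
Pairwise compatibility: gcd(m_i, m_j) must divide a_i - a_j for every pair.
Merge one congruence at a time:
  Start: x ≡ 4 (mod 20).
  Combine with x ≡ 2 (mod 6): gcd(20, 6) = 2; 2 - 4 = -2, which IS divisible by 2, so compatible.
    Write x = 4 + 20·t and substitute into x ≡ 2 (mod 6): 20·t ≡ 2 − 4 = -2 (mod 6).
    Divide the congruence (and modulus) by g = 2: 10·t ≡ -1 (mod 3).
    Reduce coefficients mod 3: 1·t ≡ 2 (mod 3).
    So t ≡ 2 (mod 3).
    Then x = 4 + 20·2 = 44, valid modulo lcm(20, 6) = 60: x ≡ 44 (mod 60).
  Combine with x ≡ 2 (mod 14): gcd(60, 14) = 2; 2 - 44 = -42, which IS divisible by 2, so compatible.
    Write x = 44 + 60·t and substitute into x ≡ 2 (mod 14): 60·t ≡ 2 − 44 = -42 (mod 14).
    Divide the congruence (and modulus) by g = 2: 30·t ≡ -21 (mod 7).
    Reduce coefficients mod 7: 2·t ≡ 0 (mod 7).
    The inverse of 2 mod 7 is 4 (since 2·4 = 8 = 1·7 + 1), so t ≡ 4·0 = 0 ≡ 0 (mod 7).
    Then x = 44 + 60·0 = 44, valid modulo lcm(60, 14) = 420: x ≡ 44 (mod 420).
Verify: 44 mod 20 = 4, 44 mod 6 = 2, 44 mod 14 = 2.

x ≡ 44 (mod 420).


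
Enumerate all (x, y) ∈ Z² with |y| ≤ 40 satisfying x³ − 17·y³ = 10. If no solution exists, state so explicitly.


The equation is x³ - 17y³ = 10. For fixed y, x³ = 17·y³ + 10, so a solution requires the RHS to be a perfect cube.
Strategy: iterate y from -40 to 40, compute RHS = 17·y³ + 10, and check whether it is a (positive or negative) perfect cube.
Check small values of y:
  y = 0: RHS = 10 is not a perfect cube.
  y = 1: RHS = 27 = (3)³ ⇒ x = 3 works.
  y = -1: RHS = -7 is not a perfect cube.
  y = 2: RHS = 146 is not a perfect cube.
  y = -2: RHS = -126 is not a perfect cube.
  y = 3: RHS = 469 is not a perfect cube.
  y = -3: RHS = -449 is not a perfect cube.
Continuing the search up to |y| = 40 finds no further solutions beyond those listed.
Collected solutions: (3, 1).

Solutions (with |y| ≤ 40): (3, 1).


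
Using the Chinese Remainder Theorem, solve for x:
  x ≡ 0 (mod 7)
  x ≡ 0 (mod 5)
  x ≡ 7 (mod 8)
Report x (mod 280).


Moduli 7, 5, 8 are pairwise coprime; by CRT there is a unique solution modulo M = 7 · 5 · 8 = 280.
Solve pairwise, accumulating the modulus:
  Start with x ≡ 0 (mod 7).
  Combine with x ≡ 0 (mod 5): since gcd(7, 5) = 1, we get a unique residue mod 35.
    Write x = 0 + 7·t and substitute into x ≡ 0 (mod 5): 7·t ≡ 0 − 0 = 0 (mod 5).
    Reduce coefficients mod 5: 2·t ≡ 0 (mod 5).
    The inverse of 2 mod 5 is 3 (since 2·3 = 6 = 1·5 + 1), so t ≡ 3·0 = 0 ≡ 0 (mod 5).
    Then x = 0 + 7·0 = 0, valid modulo lcm(7, 5) = 35: x ≡ 0 (mod 35).
  Combine with x ≡ 7 (mod 8): since gcd(35, 8) = 1, we get a unique residue mod 280.
    Write x = 0 + 35·t and substitute into x ≡ 7 (mod 8): 35·t ≡ 7 − 0 = 7 (mod 8).
    Reduce coefficients mod 8: 3·t ≡ 7 (mod 8).
    The inverse of 3 mod 8 is 3 (since 3·3 = 9 = 1·8 + 1), so t ≡ 3·7 = 21 ≡ 5 (mod 8).
    Then x = 0 + 35·5 = 175, valid modulo lcm(35, 8) = 280: x ≡ 175 (mod 280).
Verify: 175 mod 7 = 0 ✓, 175 mod 5 = 0 ✓, 175 mod 8 = 7 ✓.

x ≡ 175 (mod 280).


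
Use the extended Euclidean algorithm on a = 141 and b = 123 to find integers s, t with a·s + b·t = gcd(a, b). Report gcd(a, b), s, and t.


Euclidean algorithm on (141, 123) — divide until remainder is 0:
  141 = 1 · 123 + 18
  123 = 6 · 18 + 15
  18 = 1 · 15 + 3
  15 = 5 · 3 + 0
gcd(141, 123) = 3.
Track Bezout coefficients alongside the remainders: start with r₀ = 141 = a·1 + b·0 (s = 1, t = 0) and r₁ = 123 = a·0 + b·1 (s = 0, t = 1); each new remainder r_{k+1} = r_{k-1} − q_k·r_k inherits s_{k+1} = s_{k-1} − q_k·s_k, t_{k+1} = t_{k-1} − q_k·t_k, so r_k = a·s_k + b·t_k at every step:
  q = 1: r = 18, s = 1 − 1·0 = 1, t = 0 − 1·1 = -1  (check: 141·1 + 123·(-1) = 18)
  q = 6: r = 15, s = 0 − 6·1 = -6, t = 1 − 6·(-1) = 7  (check: 141·(-6) + 123·7 = 15)
  q = 1: r = 3, s = 1 − 1·(-6) = 7, t = -1 − 1·7 = -8  (check: 141·7 + 123·(-8) = 3)
The row with r = 3 (the gcd) gives the Bezout coefficients s = 7, t = -8.
Result: 141 · (7) + 123 · (-8) = 3.

gcd(141, 123) = 3; s = 7, t = -8 (check: 141·7 + 123·(-8) = 3).


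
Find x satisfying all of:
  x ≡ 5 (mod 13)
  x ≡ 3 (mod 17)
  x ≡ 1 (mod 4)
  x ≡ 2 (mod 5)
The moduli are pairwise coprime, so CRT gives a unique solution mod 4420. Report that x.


Product of moduli M = 13 · 17 · 4 · 5 = 4420.
Merge one congruence at a time:
  Start: x ≡ 5 (mod 13).
  Combine with x ≡ 3 (mod 17); new modulus lcm = 221.
    Write x = 5 + 13·t and substitute into x ≡ 3 (mod 17): 13·t ≡ 3 − 5 = -2 (mod 17).
    Reduce coefficients mod 17: 13·t ≡ 15 (mod 17).
    The inverse of 13 mod 17 is 4 (since 13·4 = 52 = 3·17 + 1), so t ≡ 4·15 = 60 ≡ 9 (mod 17).
    Then x = 5 + 13·9 = 122, valid modulo lcm(13, 17) = 221: x ≡ 122 (mod 221).
  Combine with x ≡ 1 (mod 4); new modulus lcm = 884.
    Write x = 122 + 221·t and substitute into x ≡ 1 (mod 4): 221·t ≡ 1 − 122 = -121 (mod 4).
    Reduce coefficients mod 4: 1·t ≡ 3 (mod 4).
    So t ≡ 3 (mod 4).
    Then x = 122 + 221·3 = 785, valid modulo lcm(221, 4) = 884: x ≡ 785 (mod 884).
  Combine with x ≡ 2 (mod 5); new modulus lcm = 4420.
    Write x = 785 + 884·t and substitute into x ≡ 2 (mod 5): 884·t ≡ 2 − 785 = -783 (mod 5).
    Reduce coefficients mod 5: 4·t ≡ 2 (mod 5).
    The inverse of 4 mod 5 is 4 (since 4·4 = 16 = 3·5 + 1), so t ≡ 4·2 = 8 ≡ 3 (mod 5).
    Then x = 785 + 884·3 = 3437, valid modulo lcm(884, 5) = 4420: x ≡ 3437 (mod 4420).
Verify against each original: 3437 mod 13 = 5, 3437 mod 17 = 3, 3437 mod 4 = 1, 3437 mod 5 = 2.

x ≡ 3437 (mod 4420).


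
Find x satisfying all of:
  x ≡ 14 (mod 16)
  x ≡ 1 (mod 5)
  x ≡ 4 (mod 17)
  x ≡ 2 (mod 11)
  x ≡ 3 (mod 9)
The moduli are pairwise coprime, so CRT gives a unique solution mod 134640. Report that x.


Product of moduli M = 16 · 5 · 17 · 11 · 9 = 134640.
Merge one congruence at a time:
  Start: x ≡ 14 (mod 16).
  Combine with x ≡ 1 (mod 5); new modulus lcm = 80.
    Write x = 14 + 16·t and substitute into x ≡ 1 (mod 5): 16·t ≡ 1 − 14 = -13 (mod 5).
    Reduce coefficients mod 5: 1·t ≡ 2 (mod 5).
    So t ≡ 2 (mod 5).
    Then x = 14 + 16·2 = 46, valid modulo lcm(16, 5) = 80: x ≡ 46 (mod 80).
  Combine with x ≡ 4 (mod 17); new modulus lcm = 1360.
    Write x = 46 + 80·t and substitute into x ≡ 4 (mod 17): 80·t ≡ 4 − 46 = -42 (mod 17).
    Reduce coefficients mod 17: 12·t ≡ 9 (mod 17).
    The inverse of 12 mod 17 is 10 (since 12·10 = 120 = 7·17 + 1), so t ≡ 10·9 = 90 ≡ 5 (mod 17).
    Then x = 46 + 80·5 = 446, valid modulo lcm(80, 17) = 1360: x ≡ 446 (mod 1360).
  Combine with x ≡ 2 (mod 11); new modulus lcm = 14960.
    Write x = 446 + 1360·t and substitute into x ≡ 2 (mod 11): 1360·t ≡ 2 − 446 = -444 (mod 11).
    Reduce coefficients mod 11: 7·t ≡ 7 (mod 11).
    The inverse of 7 mod 11 is 8 (since 7·8 = 56 = 5·11 + 1), so t ≡ 8·7 = 56 ≡ 1 (mod 11).
    Then x = 446 + 1360·1 = 1806, valid modulo lcm(1360, 11) = 14960: x ≡ 1806 (mod 14960).
  Combine with x ≡ 3 (mod 9); new modulus lcm = 134640.
    Write x = 1806 + 14960·t and substitute into x ≡ 3 (mod 9): 14960·t ≡ 3 − 1806 = -1803 (mod 9).
    Reduce coefficients mod 9: 2·t ≡ 6 (mod 9).
    The inverse of 2 mod 9 is 5 (since 2·5 = 10 = 1·9 + 1), so t ≡ 5·6 = 30 ≡ 3 (mod 9).
    Then x = 1806 + 14960·3 = 46686, valid modulo lcm(14960, 9) = 134640: x ≡ 46686 (mod 134640).
Verify against each original: 46686 mod 16 = 14, 46686 mod 5 = 1, 46686 mod 17 = 4, 46686 mod 11 = 2, 46686 mod 9 = 3.

x ≡ 46686 (mod 134640).


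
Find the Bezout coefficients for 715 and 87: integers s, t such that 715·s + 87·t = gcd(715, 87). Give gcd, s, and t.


Euclidean algorithm on (715, 87) — divide until remainder is 0:
  715 = 8 · 87 + 19
  87 = 4 · 19 + 11
  19 = 1 · 11 + 8
  11 = 1 · 8 + 3
  8 = 2 · 3 + 2
  3 = 1 · 2 + 1
  2 = 2 · 1 + 0
gcd(715, 87) = 1.
Track Bezout coefficients alongside the remainders: start with r₀ = 715 = a·1 + b·0 (s = 1, t = 0) and r₁ = 87 = a·0 + b·1 (s = 0, t = 1); each new remainder r_{k+1} = r_{k-1} − q_k·r_k inherits s_{k+1} = s_{k-1} − q_k·s_k, t_{k+1} = t_{k-1} − q_k·t_k, so r_k = a·s_k + b·t_k at every step:
  q = 8: r = 19, s = 1 − 8·0 = 1, t = 0 − 8·1 = -8  (check: 715·1 + 87·(-8) = 19)
  q = 4: r = 11, s = 0 − 4·1 = -4, t = 1 − 4·(-8) = 33  (check: 715·(-4) + 87·33 = 11)
  q = 1: r = 8, s = 1 − 1·(-4) = 5, t = -8 − 1·33 = -41  (check: 715·5 + 87·(-41) = 8)
  q = 1: r = 3, s = -4 − 1·5 = -9, t = 33 − 1·(-41) = 74  (check: 715·(-9) + 87·74 = 3)
  q = 2: r = 2, s = 5 − 2·(-9) = 23, t = -41 − 2·74 = -189  (check: 715·23 + 87·(-189) = 2)
  q = 1: r = 1, s = -9 − 1·23 = -32, t = 74 − 1·(-189) = 263  (check: 715·(-32) + 87·263 = 1)
The row with r = 1 (the gcd) gives the Bezout coefficients s = -32, t = 263.
Result: 715 · (-32) + 87 · (263) = 1.

gcd(715, 87) = 1; s = -32, t = 263 (check: 715·(-32) + 87·263 = 1).


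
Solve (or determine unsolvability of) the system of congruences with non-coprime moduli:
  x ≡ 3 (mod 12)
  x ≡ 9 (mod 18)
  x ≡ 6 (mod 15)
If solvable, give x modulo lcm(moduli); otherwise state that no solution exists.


Moduli 12, 18, 15 are not pairwise coprime, so CRT works modulo lcm(m_i) when all pairwise compatibility conditions hold.
Pairwise compatibility: gcd(m_i, m_j) must divide a_i - a_j for every pair.
Merge one congruence at a time:
  Start: x ≡ 3 (mod 12).
  Combine with x ≡ 9 (mod 18): gcd(12, 18) = 6; 9 - 3 = 6, which IS divisible by 6, so compatible.
    Write x = 3 + 12·t and substitute into x ≡ 9 (mod 18): 12·t ≡ 9 − 3 = 6 (mod 18).
    Divide the congruence (and modulus) by g = 6: 2·t ≡ 1 (mod 3).
    The inverse of 2 mod 3 is 2 (since 2·2 = 4 = 1·3 + 1), so t ≡ 2·1 = 2 ≡ 2 (mod 3).
    Then x = 3 + 12·2 = 27, valid modulo lcm(12, 18) = 36: x ≡ 27 (mod 36).
  Combine with x ≡ 6 (mod 15): gcd(36, 15) = 3; 6 - 27 = -21, which IS divisible by 3, so compatible.
    Write x = 27 + 36·t and substitute into x ≡ 6 (mod 15): 36·t ≡ 6 − 27 = -21 (mod 15).
    Divide the congruence (and modulus) by g = 3: 12·t ≡ -7 (mod 5).
    Reduce coefficients mod 5: 2·t ≡ 3 (mod 5).
    The inverse of 2 mod 5 is 3 (since 2·3 = 6 = 1·5 + 1), so t ≡ 3·3 = 9 ≡ 4 (mod 5).
    Then x = 27 + 36·4 = 171, valid modulo lcm(36, 15) = 180: x ≡ 171 (mod 180).
Verify: 171 mod 12 = 3, 171 mod 18 = 9, 171 mod 15 = 6.

x ≡ 171 (mod 180).


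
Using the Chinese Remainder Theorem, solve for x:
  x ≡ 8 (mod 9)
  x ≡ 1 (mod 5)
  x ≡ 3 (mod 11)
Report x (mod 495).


Moduli 9, 5, 11 are pairwise coprime; by CRT there is a unique solution modulo M = 9 · 5 · 11 = 495.
Solve pairwise, accumulating the modulus:
  Start with x ≡ 8 (mod 9).
  Combine with x ≡ 1 (mod 5): since gcd(9, 5) = 1, we get a unique residue mod 45.
    Write x = 8 + 9·t and substitute into x ≡ 1 (mod 5): 9·t ≡ 1 − 8 = -7 (mod 5).
    Reduce coefficients mod 5: 4·t ≡ 3 (mod 5).
    The inverse of 4 mod 5 is 4 (since 4·4 = 16 = 3·5 + 1), so t ≡ 4·3 = 12 ≡ 2 (mod 5).
    Then x = 8 + 9·2 = 26, valid modulo lcm(9, 5) = 45: x ≡ 26 (mod 45).
  Combine with x ≡ 3 (mod 11): since gcd(45, 11) = 1, we get a unique residue mod 495.
    Write x = 26 + 45·t and substitute into x ≡ 3 (mod 11): 45·t ≡ 3 − 26 = -23 (mod 11).
    Reduce coefficients mod 11: 1·t ≡ 10 (mod 11).
    So t ≡ 10 (mod 11).
    Then x = 26 + 45·10 = 476, valid modulo lcm(45, 11) = 495: x ≡ 476 (mod 495).
Verify: 476 mod 9 = 8 ✓, 476 mod 5 = 1 ✓, 476 mod 11 = 3 ✓.

x ≡ 476 (mod 495).


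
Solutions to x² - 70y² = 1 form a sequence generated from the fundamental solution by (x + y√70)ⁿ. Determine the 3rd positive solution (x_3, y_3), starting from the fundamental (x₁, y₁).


Step 1: Find the fundamental solution (x₁, y₁) of x² - 70y² = 1.
  Expand √70 as a continued fraction. a₀ = ⌊√70⌋ = 8; iterate m_{k+1} = d_k·a_k − m_k, d_{k+1} = (70 − m_{k+1}²)/d_k, a_{k+1} = ⌊(a₀ + m_{k+1})/d_{k+1}⌋ (starting m₀ = 0, d₀ = 1), with convergents p_k = a_k·p_{k-1} + p_{k-2}, q_k = a_k·q_{k-1} + q_{k-2} (p₋₁ = 1, q₋₁ = 0):
  k = 0: a₀ = 8; p₀/q₀ = 8/1; p₀² − 70·q₀² = 64 − 70 = -6.
  k = 1: m = 8, d = 6, a = ⌊(8 + 8)/6⌋ = 2; p/q = (2·8 + 1)/(2·1 + 0) = 17/2; p² − 70·q² = 289 − 280 = 9.
  k = 2: m = 4, d = 9, a = ⌊(8 + 4)/9⌋ = 1; p/q = (1·17 + 8)/(1·2 + 1) = 25/3; p² − 70·q² = 625 − 630 = -5.
  k = 3: m = 5, d = 5, a = ⌊(8 + 5)/5⌋ = 2; p/q = (2·25 + 17)/(2·3 + 2) = 67/8; p² − 70·q² = 4489 − 4480 = 9.
  k = 4: m = 5, d = 9, a = ⌊(8 + 5)/9⌋ = 1; p/q = (1·67 + 25)/(1·8 + 3) = 92/11; p² − 70·q² = 8464 − 8470 = -6.
  k = 5: m = 4, d = 6, a = ⌊(8 + 4)/6⌋ = 2; p/q = (2·92 + 67)/(2·11 + 8) = 251/30; p² − 70·q² = 63001 − 63000 = 1.
  The first convergent with p² − 70·q² = 1 gives the fundamental solution (x₁, y₁) = (251, 30).
Step 2: Apply the recurrence (x_{n+1}, y_{n+1}) = (x₁x_n + 70y₁y_n, x₁y_n + y₁x_n) repeatedly.
  From (x_1, y_1) = (251, 30): x_2 = 251·251 + 70·30·30 = 126001; y_2 = 251·30 + 30·251 = 15060.
  From (x_2, y_2) = (126001, 15060): x_3 = 251·126001 + 70·30·15060 = 63252251; y_3 = 251·15060 + 30·126001 = 7560090.
Step 3: Verify x_3² - 70·y_3² = 4000847256567001 - 4000847256567000 = 1 (should be 1). ✓

(x_1, y_1) = (251, 30); (x_3, y_3) = (63252251, 7560090).


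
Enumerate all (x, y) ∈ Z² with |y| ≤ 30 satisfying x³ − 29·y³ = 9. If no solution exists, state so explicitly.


The equation is x³ - 29y³ = 9. For fixed y, x³ = 29·y³ + 9, so a solution requires the RHS to be a perfect cube.
Strategy: iterate y from -30 to 30, compute RHS = 29·y³ + 9, and check whether it is a (positive or negative) perfect cube.
Check small values of y:
  y = 0: RHS = 9 is not a perfect cube.
  y = 1: RHS = 38 is not a perfect cube.
  y = -1: RHS = -20 is not a perfect cube.
  y = 2: RHS = 241 is not a perfect cube.
  y = -2: RHS = -223 is not a perfect cube.
  y = 3: RHS = 792 is not a perfect cube.
  y = -3: RHS = -774 is not a perfect cube.
Continuing the search up to |y| = 30 finds no solutions either.
No (x, y) in the scanned range satisfies the equation.

No integer solutions with |y| ≤ 30.


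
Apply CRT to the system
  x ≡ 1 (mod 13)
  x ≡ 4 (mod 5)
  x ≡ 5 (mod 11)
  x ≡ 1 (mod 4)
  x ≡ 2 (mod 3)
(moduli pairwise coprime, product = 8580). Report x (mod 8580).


Product of moduli M = 13 · 5 · 11 · 4 · 3 = 8580.
Merge one congruence at a time:
  Start: x ≡ 1 (mod 13).
  Combine with x ≡ 4 (mod 5); new modulus lcm = 65.
    Write x = 1 + 13·t and substitute into x ≡ 4 (mod 5): 13·t ≡ 4 − 1 = 3 (mod 5).
    Reduce coefficients mod 5: 3·t ≡ 3 (mod 5).
    The inverse of 3 mod 5 is 2 (since 3·2 = 6 = 1·5 + 1), so t ≡ 2·3 = 6 ≡ 1 (mod 5).
    Then x = 1 + 13·1 = 14, valid modulo lcm(13, 5) = 65: x ≡ 14 (mod 65).
  Combine with x ≡ 5 (mod 11); new modulus lcm = 715.
    Write x = 14 + 65·t and substitute into x ≡ 5 (mod 11): 65·t ≡ 5 − 14 = -9 (mod 11).
    Reduce coefficients mod 11: 10·t ≡ 2 (mod 11).
    The inverse of 10 mod 11 is 10 (since 10·10 = 100 = 9·11 + 1), so t ≡ 10·2 = 20 ≡ 9 (mod 11).
    Then x = 14 + 65·9 = 599, valid modulo lcm(65, 11) = 715: x ≡ 599 (mod 715).
  Combine with x ≡ 1 (mod 4); new modulus lcm = 2860.
    Write x = 599 + 715·t and substitute into x ≡ 1 (mod 4): 715·t ≡ 1 − 599 = -598 (mod 4).
    Reduce coefficients mod 4: 3·t ≡ 2 (mod 4).
    The inverse of 3 mod 4 is 3 (since 3·3 = 9 = 2·4 + 1), so t ≡ 3·2 = 6 ≡ 2 (mod 4).
    Then x = 599 + 715·2 = 2029, valid modulo lcm(715, 4) = 2860: x ≡ 2029 (mod 2860).
  Combine with x ≡ 2 (mod 3); new modulus lcm = 8580.
    Write x = 2029 + 2860·t and substitute into x ≡ 2 (mod 3): 2860·t ≡ 2 − 2029 = -2027 (mod 3).
    Reduce coefficients mod 3: 1·t ≡ 1 (mod 3).
    So t ≡ 1 (mod 3).
    Then x = 2029 + 2860·1 = 4889, valid modulo lcm(2860, 3) = 8580: x ≡ 4889 (mod 8580).
Verify against each original: 4889 mod 13 = 1, 4889 mod 5 = 4, 4889 mod 11 = 5, 4889 mod 4 = 1, 4889 mod 3 = 2.

x ≡ 4889 (mod 8580).


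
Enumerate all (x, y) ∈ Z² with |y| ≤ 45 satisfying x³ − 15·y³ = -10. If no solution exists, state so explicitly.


The equation is x³ - 15y³ = -10. For fixed y, x³ = 15·y³ − 10, so a solution requires the RHS to be a perfect cube.
Strategy: iterate y from -45 to 45, compute RHS = 15·y³ − 10, and check whether it is a (positive or negative) perfect cube.
Check small values of y:
  y = 0: RHS = -10 is not a perfect cube.
  y = 1: RHS = 5 is not a perfect cube.
  y = -1: RHS = -25 is not a perfect cube.
  y = 2: RHS = 110 is not a perfect cube.
  y = -2: RHS = -130 is not a perfect cube.
  y = 3: RHS = 395 is not a perfect cube.
  y = -3: RHS = -415 is not a perfect cube.
Continuing the search up to |y| = 45 finds no solutions either.
No (x, y) in the scanned range satisfies the equation.

No integer solutions with |y| ≤ 45.


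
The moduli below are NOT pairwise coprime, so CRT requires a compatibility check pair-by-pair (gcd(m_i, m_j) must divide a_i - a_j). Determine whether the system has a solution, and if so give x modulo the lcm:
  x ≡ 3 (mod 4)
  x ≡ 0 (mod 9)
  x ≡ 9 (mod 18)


Moduli 4, 9, 18 are not pairwise coprime, so CRT works modulo lcm(m_i) when all pairwise compatibility conditions hold.
Pairwise compatibility: gcd(m_i, m_j) must divide a_i - a_j for every pair.
Merge one congruence at a time:
  Start: x ≡ 3 (mod 4).
  Combine with x ≡ 0 (mod 9): gcd(4, 9) = 1; 0 - 3 = -3, which IS divisible by 1, so compatible.
    Write x = 3 + 4·t and substitute into x ≡ 0 (mod 9): 4·t ≡ 0 − 3 = -3 (mod 9).
    Reduce coefficients mod 9: 4·t ≡ 6 (mod 9).
    The inverse of 4 mod 9 is 7 (since 4·7 = 28 = 3·9 + 1), so t ≡ 7·6 = 42 ≡ 6 (mod 9).
    Then x = 3 + 4·6 = 27, valid modulo lcm(4, 9) = 36: x ≡ 27 (mod 36).
  Combine with x ≡ 9 (mod 18): gcd(36, 18) = 18; 9 - 27 = -18, which IS divisible by 18, so compatible.
    Write x = 27 + 36·t and substitute into x ≡ 9 (mod 18): 36·t ≡ 9 − 27 = -18 (mod 18).
    Divide the congruence (and modulus) by g = 18: 2·t ≡ -1 (mod 1).
    Modulo 1 every t works; take t = 0.
    Then x = 27 + 36·0 = 27, valid modulo lcm(36, 18) = 36: x ≡ 27 (mod 36).
Verify: 27 mod 4 = 3, 27 mod 9 = 0, 27 mod 18 = 9.

x ≡ 27 (mod 36).


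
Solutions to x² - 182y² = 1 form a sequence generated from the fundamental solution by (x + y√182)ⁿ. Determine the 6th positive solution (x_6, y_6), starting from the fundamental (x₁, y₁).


Step 1: Find the fundamental solution (x₁, y₁) of x² - 182y² = 1.
  Expand √182 as a continued fraction. a₀ = ⌊√182⌋ = 13; iterate m_{k+1} = d_k·a_k − m_k, d_{k+1} = (182 − m_{k+1}²)/d_k, a_{k+1} = ⌊(a₀ + m_{k+1})/d_{k+1}⌋ (starting m₀ = 0, d₀ = 1), with convergents p_k = a_k·p_{k-1} + p_{k-2}, q_k = a_k·q_{k-1} + q_{k-2} (p₋₁ = 1, q₋₁ = 0):
  k = 0: a₀ = 13; p₀/q₀ = 13/1; p₀² − 182·q₀² = 169 − 182 = -13.
  k = 1: m = 13, d = 13, a = ⌊(13 + 13)/13⌋ = 2; p/q = (2·13 + 1)/(2·1 + 0) = 27/2; p² − 182·q² = 729 − 728 = 1.
  The first convergent with p² − 182·q² = 1 gives the fundamental solution (x₁, y₁) = (27, 2).
Step 2: Apply the recurrence (x_{n+1}, y_{n+1}) = (x₁x_n + 182y₁y_n, x₁y_n + y₁x_n) repeatedly.
  From (x_1, y_1) = (27, 2): x_2 = 27·27 + 182·2·2 = 1457; y_2 = 27·2 + 2·27 = 108.
  From (x_2, y_2) = (1457, 108): x_3 = 27·1457 + 182·2·108 = 78651; y_3 = 27·108 + 2·1457 = 5830.
  From (x_3, y_3) = (78651, 5830): x_4 = 27·78651 + 182·2·5830 = 4245697; y_4 = 27·5830 + 2·78651 = 314712.
  From (x_4, y_4) = (4245697, 314712): x_5 = 27·4245697 + 182·2·314712 = 229188987; y_5 = 27·314712 + 2·4245697 = 16988618.
  From (x_5, y_5) = (229188987, 16988618): x_6 = 27·229188987 + 182·2·16988618 = 12371959601; y_6 = 27·16988618 + 2·229188987 = 917070660.
Step 3: Verify x_6² - 182·y_6² = 153065384368776079201 - 153065384368776079200 = 1 (should be 1). ✓

(x_1, y_1) = (27, 2); (x_6, y_6) = (12371959601, 917070660).


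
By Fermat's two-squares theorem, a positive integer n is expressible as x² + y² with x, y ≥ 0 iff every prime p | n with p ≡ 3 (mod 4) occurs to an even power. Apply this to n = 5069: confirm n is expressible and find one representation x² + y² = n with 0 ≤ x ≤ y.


Step 1: Factor n = 5069 = 37 · 137.
Step 2: Check the mod-4 condition on each prime factor: 37 ≡ 1 (mod 4), exponent 1; 137 ≡ 1 (mod 4), exponent 1.
All primes ≡ 3 (mod 4) appear to even exponent (or don't appear), so by the two-squares theorem n IS expressible as a sum of two squares.
Step 3: Build a representation. Here n = 37 · 137 is a product of primes ≡ 1 (mod 4). Each prime p ≡ 1 (mod 4) is itself a sum of two squares; find a² by testing p − a² for a perfect square:
  37: 37 − 1² = 36 = 6² ⇒ 37 = 1² + 6².
  137: 137 − 1² = 136, 137 − 2² = 133, 137 − 3² = 128, 137 − 4² = 121 = 11² ⇒ 137 = 4² + 11².
  Combine using the Brahmagupta–Fibonacci identity (a² + b²)(c² + d²) = (ac − bd)² + (ad + bc)² = (ac + bd)² + (ad − bc)²:
  37 · 137 = 5069: from (1² + 6²)(4² + 11²), take (1·4 − 6·11, 1·11 + 6·4) = (4 − 66, 11 + 24) = (-62, 35); dropping signs (only squares matter) gives (62, 35); check 62² + 35² = 3844 + 1225 = 5069 ✓.
Step 4: Order so x ≤ y and verify: 35² + 62² = 1225 + 3844 = 5069 = n. ✓

n = 5069 = 35² + 62² (one valid representation with x ≤ y).


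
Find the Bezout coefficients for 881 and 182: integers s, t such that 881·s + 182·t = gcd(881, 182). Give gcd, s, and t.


Euclidean algorithm on (881, 182) — divide until remainder is 0:
  881 = 4 · 182 + 153
  182 = 1 · 153 + 29
  153 = 5 · 29 + 8
  29 = 3 · 8 + 5
  8 = 1 · 5 + 3
  5 = 1 · 3 + 2
  3 = 1 · 2 + 1
  2 = 2 · 1 + 0
gcd(881, 182) = 1.
Track Bezout coefficients alongside the remainders: start with r₀ = 881 = a·1 + b·0 (s = 1, t = 0) and r₁ = 182 = a·0 + b·1 (s = 0, t = 1); each new remainder r_{k+1} = r_{k-1} − q_k·r_k inherits s_{k+1} = s_{k-1} − q_k·s_k, t_{k+1} = t_{k-1} − q_k·t_k, so r_k = a·s_k + b·t_k at every step:
  q = 4: r = 153, s = 1 − 4·0 = 1, t = 0 − 4·1 = -4  (check: 881·1 + 182·(-4) = 153)
  q = 1: r = 29, s = 0 − 1·1 = -1, t = 1 − 1·(-4) = 5  (check: 881·(-1) + 182·5 = 29)
  q = 5: r = 8, s = 1 − 5·(-1) = 6, t = -4 − 5·5 = -29  (check: 881·6 + 182·(-29) = 8)
  q = 3: r = 5, s = -1 − 3·6 = -19, t = 5 − 3·(-29) = 92  (check: 881·(-19) + 182·92 = 5)
  q = 1: r = 3, s = 6 − 1·(-19) = 25, t = -29 − 1·92 = -121  (check: 881·25 + 182·(-121) = 3)
  q = 1: r = 2, s = -19 − 1·25 = -44, t = 92 − 1·(-121) = 213  (check: 881·(-44) + 182·213 = 2)
  q = 1: r = 1, s = 25 − 1·(-44) = 69, t = -121 − 1·213 = -334  (check: 881·69 + 182·(-334) = 1)
The row with r = 1 (the gcd) gives the Bezout coefficients s = 69, t = -334.
Result: 881 · (69) + 182 · (-334) = 1.

gcd(881, 182) = 1; s = 69, t = -334 (check: 881·69 + 182·(-334) = 1).


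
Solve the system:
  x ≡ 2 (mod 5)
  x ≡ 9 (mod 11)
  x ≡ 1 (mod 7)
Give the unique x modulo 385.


Moduli 5, 11, 7 are pairwise coprime; by CRT there is a unique solution modulo M = 5 · 11 · 7 = 385.
Solve pairwise, accumulating the modulus:
  Start with x ≡ 2 (mod 5).
  Combine with x ≡ 9 (mod 11): since gcd(5, 11) = 1, we get a unique residue mod 55.
    Write x = 2 + 5·t and substitute into x ≡ 9 (mod 11): 5·t ≡ 9 − 2 = 7 (mod 11).
    The inverse of 5 mod 11 is 9 (since 5·9 = 45 = 4·11 + 1), so t ≡ 9·7 = 63 ≡ 8 (mod 11).
    Then x = 2 + 5·8 = 42, valid modulo lcm(5, 11) = 55: x ≡ 42 (mod 55).
  Combine with x ≡ 1 (mod 7): since gcd(55, 7) = 1, we get a unique residue mod 385.
    Write x = 42 + 55·t and substitute into x ≡ 1 (mod 7): 55·t ≡ 1 − 42 = -41 (mod 7).
    Reduce coefficients mod 7: 6·t ≡ 1 (mod 7).
    The inverse of 6 mod 7 is 6 (since 6·6 = 36 = 5·7 + 1), so t ≡ 6·1 = 6 ≡ 6 (mod 7).
    Then x = 42 + 55·6 = 372, valid modulo lcm(55, 7) = 385: x ≡ 372 (mod 385).
Verify: 372 mod 5 = 2 ✓, 372 mod 11 = 9 ✓, 372 mod 7 = 1 ✓.

x ≡ 372 (mod 385).


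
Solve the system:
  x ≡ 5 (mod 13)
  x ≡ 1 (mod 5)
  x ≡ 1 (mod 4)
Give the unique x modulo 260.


Moduli 13, 5, 4 are pairwise coprime; by CRT there is a unique solution modulo M = 13 · 5 · 4 = 260.
Solve pairwise, accumulating the modulus:
  Start with x ≡ 5 (mod 13).
  Combine with x ≡ 1 (mod 5): since gcd(13, 5) = 1, we get a unique residue mod 65.
    Write x = 5 + 13·t and substitute into x ≡ 1 (mod 5): 13·t ≡ 1 − 5 = -4 (mod 5).
    Reduce coefficients mod 5: 3·t ≡ 1 (mod 5).
    The inverse of 3 mod 5 is 2 (since 3·2 = 6 = 1·5 + 1), so t ≡ 2·1 = 2 ≡ 2 (mod 5).
    Then x = 5 + 13·2 = 31, valid modulo lcm(13, 5) = 65: x ≡ 31 (mod 65).
  Combine with x ≡ 1 (mod 4): since gcd(65, 4) = 1, we get a unique residue mod 260.
    Write x = 31 + 65·t and substitute into x ≡ 1 (mod 4): 65·t ≡ 1 − 31 = -30 (mod 4).
    Reduce coefficients mod 4: 1·t ≡ 2 (mod 4).
    So t ≡ 2 (mod 4).
    Then x = 31 + 65·2 = 161, valid modulo lcm(65, 4) = 260: x ≡ 161 (mod 260).
Verify: 161 mod 13 = 5 ✓, 161 mod 5 = 1 ✓, 161 mod 4 = 1 ✓.

x ≡ 161 (mod 260).


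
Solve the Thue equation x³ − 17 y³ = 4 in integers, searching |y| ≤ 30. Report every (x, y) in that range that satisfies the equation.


The equation is x³ - 17y³ = 4. For fixed y, x³ = 17·y³ + 4, so a solution requires the RHS to be a perfect cube.
Strategy: iterate y from -30 to 30, compute RHS = 17·y³ + 4, and check whether it is a (positive or negative) perfect cube.
Check small values of y:
  y = 0: RHS = 4 is not a perfect cube.
  y = 1: RHS = 21 is not a perfect cube.
  y = -1: RHS = -13 is not a perfect cube.
  y = 2: RHS = 140 is not a perfect cube.
  y = -2: RHS = -132 is not a perfect cube.
  y = 3: RHS = 463 is not a perfect cube.
  y = -3: RHS = -455 is not a perfect cube.
Continuing the search up to |y| = 30 finds no solutions either.
No (x, y) in the scanned range satisfies the equation.

No integer solutions with |y| ≤ 30.


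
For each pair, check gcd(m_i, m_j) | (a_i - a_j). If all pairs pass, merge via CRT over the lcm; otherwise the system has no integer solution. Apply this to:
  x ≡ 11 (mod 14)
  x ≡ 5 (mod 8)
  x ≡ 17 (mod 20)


Moduli 14, 8, 20 are not pairwise coprime, so CRT works modulo lcm(m_i) when all pairwise compatibility conditions hold.
Pairwise compatibility: gcd(m_i, m_j) must divide a_i - a_j for every pair.
Merge one congruence at a time:
  Start: x ≡ 11 (mod 14).
  Combine with x ≡ 5 (mod 8): gcd(14, 8) = 2; 5 - 11 = -6, which IS divisible by 2, so compatible.
    Write x = 11 + 14·t and substitute into x ≡ 5 (mod 8): 14·t ≡ 5 − 11 = -6 (mod 8).
    Divide the congruence (and modulus) by g = 2: 7·t ≡ -3 (mod 4).
    Reduce coefficients mod 4: 3·t ≡ 1 (mod 4).
    The inverse of 3 mod 4 is 3 (since 3·3 = 9 = 2·4 + 1), so t ≡ 3·1 = 3 ≡ 3 (mod 4).
    Then x = 11 + 14·3 = 53, valid modulo lcm(14, 8) = 56: x ≡ 53 (mod 56).
  Combine with x ≡ 17 (mod 20): gcd(56, 20) = 4; 17 - 53 = -36, which IS divisible by 4, so compatible.
    Write x = 53 + 56·t and substitute into x ≡ 17 (mod 20): 56·t ≡ 17 − 53 = -36 (mod 20).
    Divide the congruence (and modulus) by g = 4: 14·t ≡ -9 (mod 5).
    Reduce coefficients mod 5: 4·t ≡ 1 (mod 5).
    The inverse of 4 mod 5 is 4 (since 4·4 = 16 = 3·5 + 1), so t ≡ 4·1 = 4 ≡ 4 (mod 5).
    Then x = 53 + 56·4 = 277, valid modulo lcm(56, 20) = 280: x ≡ 277 (mod 280).
Verify: 277 mod 14 = 11, 277 mod 8 = 5, 277 mod 20 = 17.

x ≡ 277 (mod 280).


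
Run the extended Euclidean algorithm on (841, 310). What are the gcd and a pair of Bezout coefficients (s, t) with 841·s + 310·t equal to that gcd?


Euclidean algorithm on (841, 310) — divide until remainder is 0:
  841 = 2 · 310 + 221
  310 = 1 · 221 + 89
  221 = 2 · 89 + 43
  89 = 2 · 43 + 3
  43 = 14 · 3 + 1
  3 = 3 · 1 + 0
gcd(841, 310) = 1.
Track Bezout coefficients alongside the remainders: start with r₀ = 841 = a·1 + b·0 (s = 1, t = 0) and r₁ = 310 = a·0 + b·1 (s = 0, t = 1); each new remainder r_{k+1} = r_{k-1} − q_k·r_k inherits s_{k+1} = s_{k-1} − q_k·s_k, t_{k+1} = t_{k-1} − q_k·t_k, so r_k = a·s_k + b·t_k at every step:
  q = 2: r = 221, s = 1 − 2·0 = 1, t = 0 − 2·1 = -2  (check: 841·1 + 310·(-2) = 221)
  q = 1: r = 89, s = 0 − 1·1 = -1, t = 1 − 1·(-2) = 3  (check: 841·(-1) + 310·3 = 89)
  q = 2: r = 43, s = 1 − 2·(-1) = 3, t = -2 − 2·3 = -8  (check: 841·3 + 310·(-8) = 43)
  q = 2: r = 3, s = -1 − 2·3 = -7, t = 3 − 2·(-8) = 19  (check: 841·(-7) + 310·19 = 3)
  q = 14: r = 1, s = 3 − 14·(-7) = 101, t = -8 − 14·19 = -274  (check: 841·101 + 310·(-274) = 1)
The row with r = 1 (the gcd) gives the Bezout coefficients s = 101, t = -274.
Result: 841 · (101) + 310 · (-274) = 1.

gcd(841, 310) = 1; s = 101, t = -274 (check: 841·101 + 310·(-274) = 1).


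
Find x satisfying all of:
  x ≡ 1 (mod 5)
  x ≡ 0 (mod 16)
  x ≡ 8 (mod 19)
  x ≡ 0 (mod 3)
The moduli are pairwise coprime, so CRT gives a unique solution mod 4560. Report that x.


Product of moduli M = 5 · 16 · 19 · 3 = 4560.
Merge one congruence at a time:
  Start: x ≡ 1 (mod 5).
  Combine with x ≡ 0 (mod 16); new modulus lcm = 80.
    Write x = 1 + 5·t and substitute into x ≡ 0 (mod 16): 5·t ≡ 0 − 1 = -1 (mod 16).
    Reduce coefficients mod 16: 5·t ≡ 15 (mod 16).
    The inverse of 5 mod 16 is 13 (since 5·13 = 65 = 4·16 + 1), so t ≡ 13·15 = 195 ≡ 3 (mod 16).
    Then x = 1 + 5·3 = 16, valid modulo lcm(5, 16) = 80: x ≡ 16 (mod 80).
  Combine with x ≡ 8 (mod 19); new modulus lcm = 1520.
    Write x = 16 + 80·t and substitute into x ≡ 8 (mod 19): 80·t ≡ 8 − 16 = -8 (mod 19).
    Reduce coefficients mod 19: 4·t ≡ 11 (mod 19).
    The inverse of 4 mod 19 is 5 (since 4·5 = 20 = 1·19 + 1), so t ≡ 5·11 = 55 ≡ 17 (mod 19).
    Then x = 16 + 80·17 = 1376, valid modulo lcm(80, 19) = 1520: x ≡ 1376 (mod 1520).
  Combine with x ≡ 0 (mod 3); new modulus lcm = 4560.
    Write x = 1376 + 1520·t and substitute into x ≡ 0 (mod 3): 1520·t ≡ 0 − 1376 = -1376 (mod 3).
    Reduce coefficients mod 3: 2·t ≡ 1 (mod 3).
    The inverse of 2 mod 3 is 2 (since 2·2 = 4 = 1·3 + 1), so t ≡ 2·1 = 2 ≡ 2 (mod 3).
    Then x = 1376 + 1520·2 = 4416, valid modulo lcm(1520, 3) = 4560: x ≡ 4416 (mod 4560).
Verify against each original: 4416 mod 5 = 1, 4416 mod 16 = 0, 4416 mod 19 = 8, 4416 mod 3 = 0.

x ≡ 4416 (mod 4560).


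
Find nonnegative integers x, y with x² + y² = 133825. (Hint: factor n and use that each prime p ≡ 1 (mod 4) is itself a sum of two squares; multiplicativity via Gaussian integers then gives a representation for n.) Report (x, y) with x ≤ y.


Step 1: Factor n = 133825 = 5^2 · 53 · 101.
Step 2: Check the mod-4 condition on each prime factor: 5 ≡ 1 (mod 4), exponent 2; 53 ≡ 1 (mod 4), exponent 1; 101 ≡ 1 (mod 4), exponent 1.
All primes ≡ 3 (mod 4) appear to even exponent (or don't appear), so by the two-squares theorem n IS expressible as a sum of two squares.
Step 3: Build a representation. Group n = k² · m with k = 5 and m = 53 · 101 = 5353 (a product of primes ≡ 1 (mod 4)); a representation of m scales to one of n via (k·x)² + (k·y)² = k²(x² + y²). Each prime p ≡ 1 (mod 4) is itself a sum of two squares; find a² by testing p − a² for a perfect square:
  53: 53 − 1² = 52, 53 − 2² = 49 = 7² ⇒ 53 = 2² + 7².
  101: 101 − 1² = 100 = 10² ⇒ 101 = 1² + 10².
  Combine using the Brahmagupta–Fibonacci identity (a² + b²)(c² + d²) = (ac − bd)² + (ad + bc)² = (ac + bd)² + (ad − bc)²:
  53 · 101 = 5353: from (2² + 7²)(1² + 10²), take (2·1 − 7·10, 2·10 + 7·1) = (2 − 70, 20 + 7) = (-68, 27); dropping signs (only squares matter) gives (68, 27); check 68² + 27² = 4624 + 729 = 5353 ✓.
  Scale by k = 5: (5·68, 5·27) = (340, 135).
Step 4: Order so x ≤ y and verify: 135² + 340² = 18225 + 115600 = 133825 = n. ✓

n = 133825 = 135² + 340² (one valid representation with x ≤ y).


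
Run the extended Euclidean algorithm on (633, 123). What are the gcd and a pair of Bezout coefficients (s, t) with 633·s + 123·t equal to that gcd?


Euclidean algorithm on (633, 123) — divide until remainder is 0:
  633 = 5 · 123 + 18
  123 = 6 · 18 + 15
  18 = 1 · 15 + 3
  15 = 5 · 3 + 0
gcd(633, 123) = 3.
Track Bezout coefficients alongside the remainders: start with r₀ = 633 = a·1 + b·0 (s = 1, t = 0) and r₁ = 123 = a·0 + b·1 (s = 0, t = 1); each new remainder r_{k+1} = r_{k-1} − q_k·r_k inherits s_{k+1} = s_{k-1} − q_k·s_k, t_{k+1} = t_{k-1} − q_k·t_k, so r_k = a·s_k + b·t_k at every step:
  q = 5: r = 18, s = 1 − 5·0 = 1, t = 0 − 5·1 = -5  (check: 633·1 + 123·(-5) = 18)
  q = 6: r = 15, s = 0 − 6·1 = -6, t = 1 − 6·(-5) = 31  (check: 633·(-6) + 123·31 = 15)
  q = 1: r = 3, s = 1 − 1·(-6) = 7, t = -5 − 1·31 = -36  (check: 633·7 + 123·(-36) = 3)
The row with r = 3 (the gcd) gives the Bezout coefficients s = 7, t = -36.
Result: 633 · (7) + 123 · (-36) = 3.

gcd(633, 123) = 3; s = 7, t = -36 (check: 633·7 + 123·(-36) = 3).


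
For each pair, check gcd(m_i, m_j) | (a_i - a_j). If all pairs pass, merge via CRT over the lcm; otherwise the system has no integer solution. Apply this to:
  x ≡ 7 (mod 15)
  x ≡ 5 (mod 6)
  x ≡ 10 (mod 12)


Moduli 15, 6, 12 are not pairwise coprime, so CRT works modulo lcm(m_i) when all pairwise compatibility conditions hold.
Pairwise compatibility: gcd(m_i, m_j) must divide a_i - a_j for every pair.
Merge one congruence at a time:
  Start: x ≡ 7 (mod 15).
  Combine with x ≡ 5 (mod 6): gcd(15, 6) = 3, and 5 - 7 = -2 is NOT divisible by 3.
    ⇒ system is inconsistent (no integer solution).

No solution (the system is inconsistent).


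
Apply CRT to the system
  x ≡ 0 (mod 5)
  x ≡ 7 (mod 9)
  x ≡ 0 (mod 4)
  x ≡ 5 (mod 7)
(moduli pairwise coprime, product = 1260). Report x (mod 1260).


Product of moduli M = 5 · 9 · 4 · 7 = 1260.
Merge one congruence at a time:
  Start: x ≡ 0 (mod 5).
  Combine with x ≡ 7 (mod 9); new modulus lcm = 45.
    Write x = 0 + 5·t and substitute into x ≡ 7 (mod 9): 5·t ≡ 7 − 0 = 7 (mod 9).
    The inverse of 5 mod 9 is 2 (since 5·2 = 10 = 1·9 + 1), so t ≡ 2·7 = 14 ≡ 5 (mod 9).
    Then x = 0 + 5·5 = 25, valid modulo lcm(5, 9) = 45: x ≡ 25 (mod 45).
  Combine with x ≡ 0 (mod 4); new modulus lcm = 180.
    Write x = 25 + 45·t and substitute into x ≡ 0 (mod 4): 45·t ≡ 0 − 25 = -25 (mod 4).
    Reduce coefficients mod 4: 1·t ≡ 3 (mod 4).
    So t ≡ 3 (mod 4).
    Then x = 25 + 45·3 = 160, valid modulo lcm(45, 4) = 180: x ≡ 160 (mod 180).
  Combine with x ≡ 5 (mod 7); new modulus lcm = 1260.
    Write x = 160 + 180·t and substitute into x ≡ 5 (mod 7): 180·t ≡ 5 − 160 = -155 (mod 7).
    Reduce coefficients mod 7: 5·t ≡ 6 (mod 7).
    The inverse of 5 mod 7 is 3 (since 5·3 = 15 = 2·7 + 1), so t ≡ 3·6 = 18 ≡ 4 (mod 7).
    Then x = 160 + 180·4 = 880, valid modulo lcm(180, 7) = 1260: x ≡ 880 (mod 1260).
Verify against each original: 880 mod 5 = 0, 880 mod 9 = 7, 880 mod 4 = 0, 880 mod 7 = 5.

x ≡ 880 (mod 1260).


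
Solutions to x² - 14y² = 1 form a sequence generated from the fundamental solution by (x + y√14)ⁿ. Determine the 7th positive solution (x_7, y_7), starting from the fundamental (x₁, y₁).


Step 1: Find the fundamental solution (x₁, y₁) of x² - 14y² = 1.
  Expand √14 as a continued fraction. a₀ = ⌊√14⌋ = 3; iterate m_{k+1} = d_k·a_k − m_k, d_{k+1} = (14 − m_{k+1}²)/d_k, a_{k+1} = ⌊(a₀ + m_{k+1})/d_{k+1}⌋ (starting m₀ = 0, d₀ = 1), with convergents p_k = a_k·p_{k-1} + p_{k-2}, q_k = a_k·q_{k-1} + q_{k-2} (p₋₁ = 1, q₋₁ = 0):
  k = 0: a₀ = 3; p₀/q₀ = 3/1; p₀² − 14·q₀² = 9 − 14 = -5.
  k = 1: m = 3, d = 5, a = ⌊(3 + 3)/5⌋ = 1; p/q = (1·3 + 1)/(1·1 + 0) = 4/1; p² − 14·q² = 16 − 14 = 2.
  k = 2: m = 2, d = 2, a = ⌊(3 + 2)/2⌋ = 2; p/q = (2·4 + 3)/(2·1 + 1) = 11/3; p² − 14·q² = 121 − 126 = -5.
  k = 3: m = 2, d = 5, a = ⌊(3 + 2)/5⌋ = 1; p/q = (1·11 + 4)/(1·3 + 1) = 15/4; p² − 14·q² = 225 − 224 = 1.
  The first convergent with p² − 14·q² = 1 gives the fundamental solution (x₁, y₁) = (15, 4).
Step 2: Apply the recurrence (x_{n+1}, y_{n+1}) = (x₁x_n + 14y₁y_n, x₁y_n + y₁x_n) repeatedly.
  From (x_1, y_1) = (15, 4): x_2 = 15·15 + 14·4·4 = 449; y_2 = 15·4 + 4·15 = 120.
  From (x_2, y_2) = (449, 120): x_3 = 15·449 + 14·4·120 = 13455; y_3 = 15·120 + 4·449 = 3596.
  From (x_3, y_3) = (13455, 3596): x_4 = 15·13455 + 14·4·3596 = 403201; y_4 = 15·3596 + 4·13455 = 107760.
  From (x_4, y_4) = (403201, 107760): x_5 = 15·403201 + 14·4·107760 = 12082575; y_5 = 15·107760 + 4·403201 = 3229204.
  From (x_5, y_5) = (12082575, 3229204): x_6 = 15·12082575 + 14·4·3229204 = 362074049; y_6 = 15·3229204 + 4·12082575 = 96768360.
  From (x_6, y_6) = (362074049, 96768360): x_7 = 15·362074049 + 14·4·96768360 = 10850138895; y_7 = 15·96768360 + 4·362074049 = 2899821596.
Step 3: Verify x_7² - 14·y_7² = 117725514040791821025 - 117725514040791821024 = 1 (should be 1). ✓

(x_1, y_1) = (15, 4); (x_7, y_7) = (10850138895, 2899821596).
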